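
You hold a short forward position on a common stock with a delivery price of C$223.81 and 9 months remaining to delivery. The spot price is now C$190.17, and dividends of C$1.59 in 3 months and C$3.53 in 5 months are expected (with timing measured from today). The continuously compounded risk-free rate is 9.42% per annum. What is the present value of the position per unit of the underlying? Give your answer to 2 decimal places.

C$23.32

PV(remaining dividends) I = 1.59·e^(−0.0942·3/12) + 3.53·e^(−0.0942·5/12) = 4.9471
Current forward F = (S − I)·e^(rT) = (190.17 − 4.9471)·e^(0.0942·9/12) = 185.2229 × 1.073206 = 198.7823
Value (long) = (F − K)·e^(−rT) = (198.7823 − 223.81) × 0.931788 = -23.3205
Short position value = −(long value) = C$23.32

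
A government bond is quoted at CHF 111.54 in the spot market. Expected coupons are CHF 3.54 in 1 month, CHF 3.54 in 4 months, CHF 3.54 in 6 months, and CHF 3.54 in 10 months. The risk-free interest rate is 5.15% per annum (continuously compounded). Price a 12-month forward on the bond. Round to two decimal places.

CHF 102.86

PV(coupons) I = 3.54·e^(−0.0515·1/12) + 3.54·e^(−0.0515·4/12) + 3.54·e^(−0.0515·6/12) + 3.54·e^(−0.0515·10/12)
I = 3.5248 + 3.4797 + 3.4500 + 3.3913 = 13.8458
F = (S − I)·e^(rT) = (111.54 − 13.8458) · e^(0.0515·12/12)
= 97.6942 · e^0.051500 = 97.6942 × 1.052849 = CHF 102.86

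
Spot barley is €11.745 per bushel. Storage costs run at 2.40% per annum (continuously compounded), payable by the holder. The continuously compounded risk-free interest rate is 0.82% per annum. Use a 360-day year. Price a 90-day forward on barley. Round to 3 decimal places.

€11.840 per bushel

Net carry = r + u − y = 0.0082 + 0.0240 − 0.0000 = 0.0322
F = S·e^((r+u−y)T) = 11.745 · e^(0.0322 × 90/360) = 11.745 · e^0.008050
= 11.745 × 1.008082 = €11.840 per bushel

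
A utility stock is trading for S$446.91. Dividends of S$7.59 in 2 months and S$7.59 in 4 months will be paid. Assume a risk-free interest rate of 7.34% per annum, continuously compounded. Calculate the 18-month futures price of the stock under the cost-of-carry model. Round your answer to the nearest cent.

S$482.29

PV(dividends) I = 7.59·e^(−0.0734·2/12) + 7.59·e^(−0.0734·4/12)
I = 7.4977 + 7.4066 = 14.9043
F = (S − I)·e^(rT) = (446.91 − 14.9043) · e^(0.0734·18/12)
= 432.0057 · e^0.110100 = 432.0057 × 1.116390 = S$482.29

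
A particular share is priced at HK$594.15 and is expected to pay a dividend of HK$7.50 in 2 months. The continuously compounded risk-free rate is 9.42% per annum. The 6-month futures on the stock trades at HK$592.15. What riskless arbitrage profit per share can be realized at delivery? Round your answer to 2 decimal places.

PV(dividends) I = 7.50·e^(−0.0942·2/12) = 7.3832
Fair futures F* = (S − I)·e^(rT) = (594.15 − 7.3832)·e^0.047100 = 586.7668 × 1.048227 = 615.0648
Market HK$592.15 < fair 615.0648: forward underpriced → reverse cash-and-carry (short the stock, invest proceeds at r, pay the dividends, go long the forward).
Profit at T = |F_mkt − F*| = |592.15 − 615.0648| = HK$22.91 per share

HK$22.91 per share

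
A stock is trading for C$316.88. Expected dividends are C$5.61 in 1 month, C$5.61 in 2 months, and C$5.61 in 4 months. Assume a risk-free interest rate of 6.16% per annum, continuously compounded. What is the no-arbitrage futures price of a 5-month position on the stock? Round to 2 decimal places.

PV(dividends) I = 5.61·e^(−0.0616·1/12) + 5.61·e^(−0.0616·2/12) + 5.61·e^(−0.0616·4/12)
I = 5.5813 + 5.5527 + 5.4960 = 16.6300
F = (S − I)·e^(rT) = (316.88 − 16.6300) · e^(0.0616·5/12)
= 300.2500 · e^0.025667 = 300.2500 × 1.025999 = C$308.06

C$308.06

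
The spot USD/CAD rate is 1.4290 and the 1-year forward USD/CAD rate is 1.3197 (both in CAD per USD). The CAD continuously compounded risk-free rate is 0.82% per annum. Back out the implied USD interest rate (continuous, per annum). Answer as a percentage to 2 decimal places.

8.78%

F = S·e^((r_CAD − r_USD)T) ⇒ r_USD = r_CAD − ln(F/S)/T
ln(1.3197/1.4290) = -0.079570; /(1) = -0.079570
r_USD = 0.0082 + 0.079570 = 0.087770
r_USD = 8.78%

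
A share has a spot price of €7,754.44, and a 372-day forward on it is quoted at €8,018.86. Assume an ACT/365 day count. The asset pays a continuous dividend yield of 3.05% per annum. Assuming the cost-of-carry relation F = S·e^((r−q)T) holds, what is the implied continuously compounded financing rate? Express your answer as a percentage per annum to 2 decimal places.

6.34%

From F = S·e^((r−q)T): (r − q) = ln(F/S)/T
ln(8018.86/7754.44) = ln(1.034099) = 0.033531
(r − q) = 0.033531 / (372/365) = 0.032900
r = ln(F/S)/T + q = 0.032900 + 0.0305 = 0.063400
r = 6.34%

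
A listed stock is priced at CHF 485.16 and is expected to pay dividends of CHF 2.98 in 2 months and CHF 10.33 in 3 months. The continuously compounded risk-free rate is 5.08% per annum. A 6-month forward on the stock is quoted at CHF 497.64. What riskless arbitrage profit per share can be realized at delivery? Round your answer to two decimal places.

CHF 13.49 per share

PV(dividends) I = 2.98·e^(−0.0508·2/12) + 10.33·e^(−0.0508·3/12) = 13.1545
Fair forward F* = (S − I)·e^(rT) = (485.16 − 13.1545)·e^0.025400 = 472.0055 × 1.025725 = 484.1478
Market CHF 497.64 > fair 484.1478: forward overpriced → cash-and-carry (borrow at r, buy the stock and collect the dividends, short the forward).
Profit at T = |F_mkt − F*| = |497.64 − 484.1478| = CHF 13.49 per share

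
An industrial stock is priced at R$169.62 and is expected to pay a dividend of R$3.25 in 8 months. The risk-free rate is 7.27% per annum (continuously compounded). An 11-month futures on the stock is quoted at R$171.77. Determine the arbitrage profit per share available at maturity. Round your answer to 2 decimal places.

PV(dividends) I = 3.25·e^(−0.0727·8/12) = 3.0962
Fair futures F* = (S − I)·e^(rT) = (169.62 − 3.0962)·e^0.066642 = 166.5238 × 1.068913 = 177.9995
Market R$171.77 < fair 177.9995: forward underpriced → reverse cash-and-carry (short the stock, invest proceeds at r, pay the dividends, go long the forward).
Profit at T = |F_mkt − F*| = |171.77 − 177.9995| = R$6.23 per share

R$6.23 per share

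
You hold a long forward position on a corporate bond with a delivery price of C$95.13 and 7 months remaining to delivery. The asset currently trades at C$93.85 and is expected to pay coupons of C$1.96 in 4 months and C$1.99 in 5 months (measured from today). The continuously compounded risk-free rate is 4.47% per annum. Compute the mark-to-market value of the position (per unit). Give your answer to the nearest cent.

-C$2.72

PV(remaining coupons) I = 1.96·e^(−0.0447·4/12) + 1.99·e^(−0.0447·5/12) = 3.8843
Current forward F = (S − I)·e^(rT) = (93.85 − 3.8843)·e^(0.0447·7/12) = 89.9657 × 1.026418 = 92.3424
Value (long) = (F − K)·e^(−rT) = (92.3424 − 95.13) × 0.974262 = -2.7159
Value = -C$2.72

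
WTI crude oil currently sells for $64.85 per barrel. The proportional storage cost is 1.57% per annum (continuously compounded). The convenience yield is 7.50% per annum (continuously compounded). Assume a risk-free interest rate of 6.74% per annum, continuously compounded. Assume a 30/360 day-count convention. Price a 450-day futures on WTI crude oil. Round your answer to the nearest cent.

Net carry = r + u − y = 0.0674 + 0.0157 − 0.0750 = 0.0081
F = S·e^((r+u−y)T) = 64.85 · e^(0.0081 × 450/360) = 64.85 · e^0.010125
= 64.85 × 1.010176 = $65.51 per barrel

$65.51 per barrel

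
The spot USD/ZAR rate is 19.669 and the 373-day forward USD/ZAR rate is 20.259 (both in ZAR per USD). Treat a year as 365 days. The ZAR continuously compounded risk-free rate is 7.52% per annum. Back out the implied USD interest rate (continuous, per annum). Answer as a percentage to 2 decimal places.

F = S·e^((r_ZAR − r_USD)T) ⇒ r_USD = r_ZAR − ln(F/S)/T
ln(20.259/19.669) = 0.029555; /(373/365) = 0.028921
r_USD = 0.0752 − 0.028921 = 0.046279
r_USD = 4.63%

4.63%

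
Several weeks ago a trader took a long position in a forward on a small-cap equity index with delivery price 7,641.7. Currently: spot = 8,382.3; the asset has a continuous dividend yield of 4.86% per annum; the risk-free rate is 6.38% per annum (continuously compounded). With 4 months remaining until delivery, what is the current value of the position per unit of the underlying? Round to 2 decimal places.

766.70

Current fair forward for the remaining 4 months: F = S·e^((r − q)·T), (r − q) = 0.0638 − 0.0486 = 0.0152
F = 8382.3 · e^(0.0152 × 4/12) = 8382.3 × 1.00507952 = 8424.8781
Value of long forward = (F − K)·e^(−rT) = (8424.8781 − 7641.7) · e^(−0.0638·4/12)
= 783.1781 × 0.97895787 = 766.70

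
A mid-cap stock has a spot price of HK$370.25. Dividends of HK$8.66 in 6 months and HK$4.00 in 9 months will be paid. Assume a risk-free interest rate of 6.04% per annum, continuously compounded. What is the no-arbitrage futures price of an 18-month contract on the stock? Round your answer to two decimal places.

HK$391.98

PV(dividends) I = 8.66·e^(−0.0604·6/12) + 4.00·e^(−0.0604·9/12)
I = 8.4024 + 3.8228 = 12.2252
F = (S − I)·e^(rT) = (370.25 − 12.2252) · e^(0.0604·18/12)
= 358.0248 · e^0.090600 = 358.0248 × 1.094831 = HK$391.98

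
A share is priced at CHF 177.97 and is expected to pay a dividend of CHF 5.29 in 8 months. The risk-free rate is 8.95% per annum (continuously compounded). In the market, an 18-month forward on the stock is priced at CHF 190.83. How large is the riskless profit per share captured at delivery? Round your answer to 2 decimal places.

PV(dividends) I = 5.29·e^(−0.0895·8/12) = 4.9836
Fair forward F* = (S − I)·e^(rT) = (177.97 − 4.9836)·e^0.134250 = 172.9864 × 1.143679 = 197.8409
Market CHF 190.83 < fair 197.8409: forward underpriced → reverse cash-and-carry (short the stock, invest proceeds at r, pay the dividends, go long the forward).
Profit at T = |F_mkt − F*| = |190.83 − 197.8409| = CHF 7.01 per share

CHF 7.01 per share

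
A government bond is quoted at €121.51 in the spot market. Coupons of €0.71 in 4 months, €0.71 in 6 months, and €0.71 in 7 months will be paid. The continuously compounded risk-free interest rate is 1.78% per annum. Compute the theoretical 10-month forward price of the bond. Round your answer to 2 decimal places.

PV(coupons) I = 0.71·e^(−0.0178·4/12) + 0.71·e^(−0.0178·6/12) + 0.71·e^(−0.0178·7/12)
I = 0.7058 + 0.7037 + 0.7027 = 2.1122
F = (S − I)·e^(rT) = (121.51 − 2.1122) · e^(0.0178·10/12)
= 119.3978 · e^0.014833 = 119.3978 × 1.014944 = €121.18

€121.18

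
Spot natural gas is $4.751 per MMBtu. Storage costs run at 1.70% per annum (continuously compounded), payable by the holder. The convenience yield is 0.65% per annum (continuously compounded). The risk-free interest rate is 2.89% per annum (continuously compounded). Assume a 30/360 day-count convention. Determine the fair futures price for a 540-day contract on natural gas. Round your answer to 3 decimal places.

$5.040 per MMBtu

Net carry = r + u − y = 0.0289 + 0.0170 − 0.0065 = 0.0394
F = S·e^((r+u−y)T) = 4.751 · e^(0.0394 × 540/360) = 4.751 · e^0.059100
= 4.751 × 1.060881 = $5.040 per MMBtu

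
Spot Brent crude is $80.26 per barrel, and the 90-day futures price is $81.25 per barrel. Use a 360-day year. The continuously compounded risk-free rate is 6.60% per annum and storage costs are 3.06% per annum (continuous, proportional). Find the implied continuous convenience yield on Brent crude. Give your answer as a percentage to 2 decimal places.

F = S·e^((r+u−y)T) ⇒ (r+u−y) = ln(F/S)/T
ln(81.25/80.26) = 0.012259; /T ⇒ 0.049036
y = r + u − ln(F/S)/T = 0.0660 + 0.0306 − 0.049036 = 0.047564
y = 4.76%

4.76%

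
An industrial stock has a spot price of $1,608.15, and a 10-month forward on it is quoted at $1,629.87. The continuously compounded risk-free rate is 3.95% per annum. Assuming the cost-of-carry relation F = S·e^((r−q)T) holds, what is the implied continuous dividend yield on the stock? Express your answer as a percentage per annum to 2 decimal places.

2.34%

From F = S·e^((r−q)T): (r − q) = ln(F/S)/T
ln(1629.87/1608.15) = ln(1.013506) = 0.013416
(r − q) = 0.013416 / (10/12) = 0.016099
q = r − ln(F/S)/T = 0.0395 − 0.016099 = 0.023401
q = 2.34%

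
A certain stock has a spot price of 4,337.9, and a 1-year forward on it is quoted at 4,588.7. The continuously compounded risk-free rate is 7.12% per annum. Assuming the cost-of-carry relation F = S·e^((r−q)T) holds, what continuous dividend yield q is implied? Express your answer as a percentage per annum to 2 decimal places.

1.50%

From F = S·e^((r−q)T): (r − q) = ln(F/S)/T
ln(4588.7/4337.9) = ln(1.057816) = 0.056206
(r − q) = 0.056206 / (1) = 0.056206
q = r − ln(F/S)/T = 0.0712 − 0.056206 = 0.014994
q = 1.50%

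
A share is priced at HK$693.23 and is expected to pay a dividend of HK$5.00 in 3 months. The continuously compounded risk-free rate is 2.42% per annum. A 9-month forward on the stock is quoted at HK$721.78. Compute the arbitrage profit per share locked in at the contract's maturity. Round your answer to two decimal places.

HK$20.91 per share

PV(dividends) I = 5.00·e^(−0.0242·3/12) = 4.9698
Fair forward F* = (S − I)·e^(rT) = (693.23 − 4.9698)·e^0.018150 = 688.2602 × 1.018316 = 700.8664
Market HK$721.78 > fair 700.8664: forward overpriced → cash-and-carry (borrow at r, buy the stock and collect the dividends, short the forward).
Profit at T = |F_mkt − F*| = |721.78 − 700.8664| = HK$20.91 per share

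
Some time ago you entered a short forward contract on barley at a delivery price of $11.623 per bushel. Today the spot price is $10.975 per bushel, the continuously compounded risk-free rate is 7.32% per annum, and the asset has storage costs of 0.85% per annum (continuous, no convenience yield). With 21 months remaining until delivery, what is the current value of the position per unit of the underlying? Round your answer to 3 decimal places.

Current fair forward for the remaining 21 months: F = S·e^((r + u)·T), (r + u) = 0.0732 + 0.0085 = 0.0817
F = 10.975 · e^(0.0817 × 21/12) = 10.975 × 1.153701 = 12.6619
Value of long forward = (F − K)·e^(−rT) = (12.6619 − 11.623) · e^(−0.0732·21/12)
= 1.0389 × 0.879765 = 0.914
Short position value = −(long value) = -$0.914

-$0.914 per bushel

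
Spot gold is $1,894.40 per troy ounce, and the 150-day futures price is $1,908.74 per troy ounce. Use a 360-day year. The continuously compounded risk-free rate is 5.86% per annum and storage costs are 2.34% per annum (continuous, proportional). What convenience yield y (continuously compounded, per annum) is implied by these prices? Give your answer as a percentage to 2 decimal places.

6.39%

F = S·e^((r+u−y)T) ⇒ (r+u−y) = ln(F/S)/T
ln(1908.74/1894.40) = 0.007541; /T ⇒ 0.018098
y = r + u − ln(F/S)/T = 0.0586 + 0.0234 − 0.018098 = 0.063902
y = 6.39%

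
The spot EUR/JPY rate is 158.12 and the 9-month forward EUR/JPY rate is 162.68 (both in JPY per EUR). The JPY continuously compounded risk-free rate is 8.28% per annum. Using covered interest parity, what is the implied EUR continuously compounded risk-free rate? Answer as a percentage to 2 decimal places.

4.49%

F = S·e^((r_JPY − r_EUR)T) ⇒ r_EUR = r_JPY − ln(F/S)/T
ln(162.68/158.12) = 0.028431; /(9/12) = 0.037908
r_EUR = 0.0828 − 0.037908 = 0.044892
r_EUR = 4.49%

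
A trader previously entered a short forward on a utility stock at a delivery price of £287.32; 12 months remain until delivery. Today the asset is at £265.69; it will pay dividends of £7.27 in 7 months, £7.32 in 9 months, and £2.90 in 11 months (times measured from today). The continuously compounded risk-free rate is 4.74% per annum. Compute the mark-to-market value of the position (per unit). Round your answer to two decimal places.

PV(remaining dividends) I = 7.27·e^(−0.0474·7/12) + 7.32·e^(−0.0474·9/12) + 2.90·e^(−0.0474·11/12) = 16.9128
Current forward F = (S − I)·e^(rT) = (265.69 − 16.9128)·e^(0.0474·12/12) = 248.7772 × 1.048541 = 260.8531
Value (long) = (F − K)·e^(−rT) = (260.8531 − 287.32) × 0.953706 = -25.2416
Short position value = −(long value) = £25.24

£25.24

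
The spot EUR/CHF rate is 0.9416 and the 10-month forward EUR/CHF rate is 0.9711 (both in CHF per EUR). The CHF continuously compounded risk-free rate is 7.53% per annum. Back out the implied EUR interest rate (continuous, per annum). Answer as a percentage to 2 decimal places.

3.83%

F = S·e^((r_CHF − r_EUR)T) ⇒ r_EUR = r_CHF − ln(F/S)/T
ln(0.9711/0.9416) = 0.030849; /(10/12) = 0.037019
r_EUR = 0.0753 − 0.037019 = 0.038281
r_EUR = 3.83%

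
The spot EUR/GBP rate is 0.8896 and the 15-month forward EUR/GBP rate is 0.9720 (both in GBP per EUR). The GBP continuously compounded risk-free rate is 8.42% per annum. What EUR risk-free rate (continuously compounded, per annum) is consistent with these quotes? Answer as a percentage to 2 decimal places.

F = S·e^((r_GBP − r_EUR)T) ⇒ r_EUR = r_GBP − ln(F/S)/T
ln(0.9720/0.8896) = 0.088584; /(15/12) = 0.070867
r_EUR = 0.0842 − 0.070867 = 0.013333
r_EUR = 1.33%

1.33%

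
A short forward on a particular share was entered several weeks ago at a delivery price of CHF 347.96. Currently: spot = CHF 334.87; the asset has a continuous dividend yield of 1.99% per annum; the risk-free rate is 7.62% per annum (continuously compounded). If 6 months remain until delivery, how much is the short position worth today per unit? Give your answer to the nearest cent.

Current fair forward for the remaining 6 months: F = S·e^((r − q)·T), (r − q) = 0.0762 − 0.0199 = 0.0563
F = 334.87 · e^(0.0563 × 6/12) = 334.87 × 1.028550 = 344.4305
Value of long forward = (F − K)·e^(−rT) = (344.4305 − 347.96) · e^(−0.0762·6/12)
= -3.5295 × 0.962617 = -3.40
Short position value = −(long value) = CHF 3.40

CHF 3.40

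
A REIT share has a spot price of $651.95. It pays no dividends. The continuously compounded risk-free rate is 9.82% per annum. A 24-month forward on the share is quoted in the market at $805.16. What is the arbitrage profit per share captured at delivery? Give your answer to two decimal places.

$11.73 per share

Fair forward: F* = S·e^(carry·T), with carry = r = 0.0982
F* = 651.95 · e^(0.0982 × 24/12) = 651.95 · e^0.196400 = 651.95 × 1.217014 = $793.4323
Market $805.16 > fair $793.4323: forward overpriced → cash-and-carry (buy spot, short the forward).
At maturity, profit = |F_mkt − F*| = |805.16 − 793.4323| = $11.73 per share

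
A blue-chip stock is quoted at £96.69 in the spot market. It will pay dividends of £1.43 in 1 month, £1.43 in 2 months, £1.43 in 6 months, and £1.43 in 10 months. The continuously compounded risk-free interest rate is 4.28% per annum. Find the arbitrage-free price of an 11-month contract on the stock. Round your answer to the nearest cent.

£94.71

PV(dividends) I = 1.43·e^(−0.0428·1/12) + 1.43·e^(−0.0428·2/12) + 1.43·e^(−0.0428·6/12) + 1.43·e^(−0.0428·10/12)
I = 1.4249 + 1.4198 + 1.3997 + 1.3799 = 5.6243
F = (S − I)·e^(rT) = (96.69 − 5.6243) · e^(0.0428·11/12)
= 91.0657 · e^0.039233 = 91.0657 × 1.040013 = £94.71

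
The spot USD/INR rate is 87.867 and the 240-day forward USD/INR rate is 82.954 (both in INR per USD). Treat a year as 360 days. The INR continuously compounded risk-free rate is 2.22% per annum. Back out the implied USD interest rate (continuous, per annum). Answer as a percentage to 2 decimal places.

10.85%

F = S·e^((r_INR − r_USD)T) ⇒ r_USD = r_INR − ln(F/S)/T
ln(82.954/87.867) = -0.057538; /(240/360) = -0.086307
r_USD = 0.0222 + 0.086307 = 0.108507
r_USD = 10.85%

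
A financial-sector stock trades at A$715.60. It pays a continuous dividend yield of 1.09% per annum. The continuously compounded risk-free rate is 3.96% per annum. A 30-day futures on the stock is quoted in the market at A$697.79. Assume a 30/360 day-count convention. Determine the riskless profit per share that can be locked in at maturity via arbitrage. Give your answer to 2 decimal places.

A$19.52 per share

Fair futures: F* = S·e^(carry·T), with carry = (r − q) = 0.0396 − 0.0109 = 0.0287
F* = 715.60 · e^(0.0287 × 30/360) = 715.60 · e^0.002392 = 715.60 × 1.002395 = A$717.3139
Market A$697.79 < fair A$717.3139: forward underpriced → reverse cash-and-carry (short spot, go long the forward).
At maturity, profit = |F_mkt − F*| = |697.79 − 717.3139| = A$19.52 per share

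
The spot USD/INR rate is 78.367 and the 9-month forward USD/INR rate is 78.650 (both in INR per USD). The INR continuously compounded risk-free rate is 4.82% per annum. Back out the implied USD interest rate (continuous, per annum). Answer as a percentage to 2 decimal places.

F = S·e^((r_INR − r_USD)T) ⇒ r_USD = r_INR − ln(F/S)/T
ln(78.650/78.367) = 0.003605; /(9/12) = 0.004807
r_USD = 0.0482 − 0.004807 = 0.043393
r_USD = 4.34%

4.34%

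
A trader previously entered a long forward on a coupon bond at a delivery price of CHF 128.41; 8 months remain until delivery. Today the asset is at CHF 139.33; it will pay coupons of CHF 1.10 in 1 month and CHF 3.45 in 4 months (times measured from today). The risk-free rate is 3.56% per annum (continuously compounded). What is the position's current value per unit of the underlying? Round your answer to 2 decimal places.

PV(remaining coupons) I = 1.10·e^(−0.0356·1/12) + 3.45·e^(−0.0356·4/12) = 4.5060
Current forward F = (S − I)·e^(rT) = (139.33 − 4.5060)·e^(0.0356·8/12) = 134.8240 × 1.024017 = 138.0621
Value (long) = (F − K)·e^(−rT) = (138.0621 − 128.41) × 0.976546 = 9.4257
Value = CHF 9.43

CHF 9.43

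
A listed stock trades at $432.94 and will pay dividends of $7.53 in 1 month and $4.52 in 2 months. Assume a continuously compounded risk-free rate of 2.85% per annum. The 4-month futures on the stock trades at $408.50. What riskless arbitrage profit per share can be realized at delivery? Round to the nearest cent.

$16.45 per share

PV(dividends) I = 7.53·e^(−0.0285·1/12) + 4.52·e^(−0.0285·2/12) = 12.0107
Fair futures F* = (S − I)·e^(rT) = (432.94 − 12.0107)·e^0.009500 = 420.9293 × 1.009545 = 424.9471
Market $408.50 < fair 424.9471: forward underpriced → reverse cash-and-carry (short the stock, invest proceeds at r, pay the dividends, go long the forward).
Profit at T = |F_mkt − F*| = |408.50 − 424.9471| = $16.45 per share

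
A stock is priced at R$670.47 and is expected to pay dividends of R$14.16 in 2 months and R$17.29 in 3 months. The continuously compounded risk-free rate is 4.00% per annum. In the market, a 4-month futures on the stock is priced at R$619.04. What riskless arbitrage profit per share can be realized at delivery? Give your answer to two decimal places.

R$28.83 per share

PV(dividends) I = 14.16·e^(−0.0400·2/12) + 17.29·e^(−0.0400·3/12) = 31.1839
Fair futures F* = (S − I)·e^(rT) = (670.47 − 31.1839)·e^0.013333 = 639.2861 × 1.013422 = 647.8666
Market R$619.04 < fair 647.8666: forward underpriced → reverse cash-and-carry (short the stock, invest proceeds at r, pay the dividends, go long the forward).
Profit at T = |F_mkt − F*| = |619.04 − 647.8666| = R$28.83 per share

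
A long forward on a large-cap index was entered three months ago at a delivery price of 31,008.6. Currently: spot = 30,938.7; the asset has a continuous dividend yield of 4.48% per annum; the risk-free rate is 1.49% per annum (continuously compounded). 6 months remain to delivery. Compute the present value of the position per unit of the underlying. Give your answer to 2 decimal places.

Current fair forward for the remaining 6 months: F = S·e^((r − q)·T), (r − q) = 0.0149 − 0.0448 = -0.0299
F = 30938.7 · e^(-0.0299 × 6/12) = 30938.7 × 0.98516120 = 30479.6068
Value of long forward = (F − K)·e^(−rT) = (30479.6068 − 31008.6) · e^(−0.0149·6/12)
= -528.9932 × 0.99257768 = -525.07

-525.07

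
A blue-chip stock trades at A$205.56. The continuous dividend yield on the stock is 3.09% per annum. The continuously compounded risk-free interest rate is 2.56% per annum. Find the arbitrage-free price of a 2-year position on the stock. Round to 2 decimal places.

A$203.39

F = S·e^((r − q)T) = 205.56 · e^((0.0256 − 0.0309) × 2)
= 205.56 · e^-0.010600 = 205.56 × 0.989456
F = A$203.39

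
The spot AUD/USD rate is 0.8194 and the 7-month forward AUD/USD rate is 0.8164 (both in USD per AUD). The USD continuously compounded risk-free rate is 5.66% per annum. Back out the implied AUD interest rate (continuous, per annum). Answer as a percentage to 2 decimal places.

F = S·e^((r_USD − r_AUD)T) ⇒ r_AUD = r_USD − ln(F/S)/T
ln(0.8164/0.8194) = -0.003668; /(7/12) = -0.006288
r_AUD = 0.0566 + 0.006288 = 0.062888
r_AUD = 6.29%

6.29%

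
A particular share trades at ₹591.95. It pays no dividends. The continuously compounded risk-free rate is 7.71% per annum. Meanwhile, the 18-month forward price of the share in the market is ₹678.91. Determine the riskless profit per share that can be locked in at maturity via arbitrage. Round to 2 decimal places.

₹14.39 per share

Fair forward: F* = S·e^(carry·T), with carry = r = 0.0771
F* = 591.95 · e^(0.0771 × 18/12) = 591.95 · e^0.115650 = 591.95 × 1.122603 = ₹664.5248
Market ₹678.91 > fair ₹664.5248: forward overpriced → cash-and-carry (buy spot, short the forward).
At maturity, profit = |F_mkt − F*| = |678.91 − 664.5248| = ₹14.39 per share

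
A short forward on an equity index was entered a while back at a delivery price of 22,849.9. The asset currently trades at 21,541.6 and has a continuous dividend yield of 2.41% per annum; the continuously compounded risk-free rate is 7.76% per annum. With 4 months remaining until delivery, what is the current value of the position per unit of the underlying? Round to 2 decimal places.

897.19

Current fair forward for the remaining 4 months: F = S·e^((r − q)·T), (r − q) = 0.0776 − 0.0241 = 0.0535
F = 21541.6 · e^(0.0535 × 4/12) = 21541.6 × 1.01799330 = 21929.2045
Value of long forward = (F − K)·e^(−rT) = (21929.2045 − 22849.9) · e^(−0.0776·4/12)
= -920.6955 × 0.97446501 = -897.19
Short position value = −(long value) = 897.19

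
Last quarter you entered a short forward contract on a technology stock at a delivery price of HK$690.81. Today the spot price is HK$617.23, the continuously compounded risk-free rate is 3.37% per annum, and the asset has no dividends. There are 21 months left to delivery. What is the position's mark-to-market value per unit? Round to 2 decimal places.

Current fair forward for the remaining 21 months: F = S·e^(r·T), r = 0.0337
F = 617.23 · e^(0.0337 × 21/12) = 617.23 × 1.060749 = 654.7261
Value of long forward = (F − K)·e^(−rT) = (654.7261 − 690.81) · e^(−0.0337·21/12)
= -36.0839 × 0.942730 = -34.02
Short position value = −(long value) = HK$34.02

HK$34.02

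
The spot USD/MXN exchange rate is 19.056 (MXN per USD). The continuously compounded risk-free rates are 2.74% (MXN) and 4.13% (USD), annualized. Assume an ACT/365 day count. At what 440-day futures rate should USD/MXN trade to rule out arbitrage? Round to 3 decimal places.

18.739

F = S·e^((r_MXN − r_USD)T) = 19.056 · e^((0.0274 − 0.0413) × 440/365)
= 19.056 · e^-0.016756 = 19.056 × 0.983384
F = 18.739 MXN per USD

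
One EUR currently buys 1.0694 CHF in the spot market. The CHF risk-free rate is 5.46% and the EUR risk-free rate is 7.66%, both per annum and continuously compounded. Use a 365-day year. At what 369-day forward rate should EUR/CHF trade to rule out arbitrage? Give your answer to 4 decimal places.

1.0459

F = S·e^((r_CHF − r_EUR)T) = 1.0694 · e^((0.0546 − 0.0766) × 369/365)
= 1.0694 · e^-0.022241 = 1.0694 × 0.978005
F = 1.0459 CHF per EUR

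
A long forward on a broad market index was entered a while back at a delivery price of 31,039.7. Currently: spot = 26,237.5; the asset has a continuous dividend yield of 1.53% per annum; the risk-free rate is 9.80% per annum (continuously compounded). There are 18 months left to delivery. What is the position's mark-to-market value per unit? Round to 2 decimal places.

-1154.18

Current fair forward for the remaining 18 months: F = S·e^((r − q)·T), (r − q) = 0.0980 − 0.0153 = 0.0827
F = 26237.5 · e^(0.0827 × 18/12) = 26237.5 × 1.13207247 = 29702.7514
Value of long forward = (F − K)·e^(−rT) = (29702.7514 − 31039.7) · e^(−0.0980·18/12)
= -1336.9486 × 0.86329398 = -1154.18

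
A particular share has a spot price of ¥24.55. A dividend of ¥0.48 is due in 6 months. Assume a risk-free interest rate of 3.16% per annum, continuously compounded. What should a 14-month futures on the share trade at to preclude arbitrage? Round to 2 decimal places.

PV(dividends) I = 0.48·e^(−0.0316·6/12)
I = 0.4725
F = (S − I)·e^(rT) = (24.55 − 0.4725) · e^(0.0316·14/12)
= 24.0775 · e^0.036867 = 24.0775 × 1.037555 = ¥24.98

¥24.98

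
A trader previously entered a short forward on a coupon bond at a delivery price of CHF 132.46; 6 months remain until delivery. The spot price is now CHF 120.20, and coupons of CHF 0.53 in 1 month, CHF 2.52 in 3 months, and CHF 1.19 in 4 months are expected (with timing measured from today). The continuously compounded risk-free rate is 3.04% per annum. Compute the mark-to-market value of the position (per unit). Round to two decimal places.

CHF 14.47

PV(remaining coupons) I = 0.53·e^(−0.0304·1/12) + 2.52·e^(−0.0304·3/12) + 1.19·e^(−0.0304·4/12) = 4.2076
Current forward F = (S − I)·e^(rT) = (120.20 − 4.2076)·e^(0.0304·6/12) = 115.9924 × 1.015316 = 117.7689
Value (long) = (F − K)·e^(−rT) = (117.7689 − 132.46) × 0.984915 = -14.4695
Short position value = −(long value) = CHF 14.47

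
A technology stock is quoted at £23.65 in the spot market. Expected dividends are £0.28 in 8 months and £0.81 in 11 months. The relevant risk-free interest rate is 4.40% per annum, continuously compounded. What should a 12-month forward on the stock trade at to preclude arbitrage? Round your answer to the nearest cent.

PV(dividends) I = 0.28·e^(−0.0440·8/12) + 0.81·e^(−0.0440·11/12)
I = 0.2719 + 0.7780 = 1.0499
F = (S − I)·e^(rT) = (23.65 − 1.0499) · e^(0.0440·12/12)
= 22.6001 · e^0.044000 = 22.6001 × 1.044982 = £23.62

£23.62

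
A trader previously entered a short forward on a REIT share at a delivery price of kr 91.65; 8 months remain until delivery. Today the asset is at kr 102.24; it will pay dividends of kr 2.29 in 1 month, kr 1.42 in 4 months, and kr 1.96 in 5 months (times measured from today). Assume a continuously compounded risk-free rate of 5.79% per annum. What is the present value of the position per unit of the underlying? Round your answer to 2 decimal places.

PV(remaining dividends) I = 2.29·e^(−0.0579·1/12) + 1.42·e^(−0.0579·4/12) + 1.96·e^(−0.0579·5/12) = 5.5851
Current forward F = (S − I)·e^(rT) = (102.24 − 5.5851)·e^(0.0579·8/12) = 96.6549 × 1.039355 = 100.4588
Value (long) = (F − K)·e^(−rT) = (100.4588 − 91.65) × 0.962135 = 8.4753
Short position value = −(long value) = -kr 8.48

-kr 8.48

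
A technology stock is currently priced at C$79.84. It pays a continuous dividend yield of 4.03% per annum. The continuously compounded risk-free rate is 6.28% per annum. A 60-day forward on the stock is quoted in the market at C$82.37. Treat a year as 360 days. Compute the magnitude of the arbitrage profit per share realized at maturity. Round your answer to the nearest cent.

Fair forward: F* = S·e^(carry·T), with carry = (r − q) = 0.0628 − 0.0403 = 0.0225
F* = 79.84 · e^(0.0225 × 60/360) = 79.84 · e^0.003750 = 79.84 × 1.003757 = C$80.1400
Market C$82.37 > fair C$80.1400: forward overpriced → cash-and-carry (buy spot, short the forward).
At maturity, profit = |F_mkt − F*| = |82.37 − 80.1400| = C$2.23 per share

C$2.23 per share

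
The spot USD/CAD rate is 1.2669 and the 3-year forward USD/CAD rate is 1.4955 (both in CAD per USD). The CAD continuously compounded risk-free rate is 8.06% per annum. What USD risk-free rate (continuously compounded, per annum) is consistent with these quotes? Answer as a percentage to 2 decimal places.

F = S·e^((r_CAD − r_USD)T) ⇒ r_USD = r_CAD − ln(F/S)/T
ln(1.4955/1.2669) = 0.165888; /(3) = 0.055296
r_USD = 0.0806 − 0.055296 = 0.025304
r_USD = 2.53%

2.53%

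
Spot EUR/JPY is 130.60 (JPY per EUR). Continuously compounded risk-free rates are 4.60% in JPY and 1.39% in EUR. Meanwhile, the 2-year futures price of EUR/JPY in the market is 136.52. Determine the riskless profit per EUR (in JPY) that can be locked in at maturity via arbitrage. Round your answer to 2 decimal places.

Fair futures: F* = S·e^(carry·T), with carry = (r_JPY − r_EUR) = 0.0460 − 0.0139 = 0.0321
F* = 130.60 · e^(0.0321 × 2) = 130.60 · e^0.064200 = 130.60 × 1.066306 = 139.2596
Market 136.52 < fair 139.2596: forward underpriced → reverse cash-and-carry (short spot, go long the forward).
At maturity, profit = |F_mkt − F*| = |136.52 − 139.2596| = 2.74 per EUR (in JPY)

2.74 per EUR (in JPY)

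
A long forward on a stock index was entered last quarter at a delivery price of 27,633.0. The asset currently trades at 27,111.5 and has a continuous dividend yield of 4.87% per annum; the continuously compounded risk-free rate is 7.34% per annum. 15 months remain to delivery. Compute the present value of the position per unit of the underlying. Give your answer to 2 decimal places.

299.81

Current fair forward for the remaining 15 months: F = S·e^((r − q)·T), (r − q) = 0.0734 − 0.0487 = 0.0247
F = 27111.5 · e^(0.0247 × 15/12) = 27111.5 × 1.03135658 = 27961.6239
Value of long forward = (F − K)·e^(−rT) = (27961.6239 − 27633.0) · e^(−0.0734·15/12)
= 328.6239 × 0.91233320 = 299.81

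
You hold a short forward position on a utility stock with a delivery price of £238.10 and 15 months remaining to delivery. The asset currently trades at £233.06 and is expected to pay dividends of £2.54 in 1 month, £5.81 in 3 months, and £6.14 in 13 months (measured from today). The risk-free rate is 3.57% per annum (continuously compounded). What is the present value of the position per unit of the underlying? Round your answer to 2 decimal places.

£8.85

PV(remaining dividends) I = 2.54·e^(−0.0357·1/12) + 5.81·e^(−0.0357·3/12) + 6.14·e^(−0.0357·13/12) = 14.1979
Current forward F = (S − I)·e^(rT) = (233.06 − 14.1979)·e^(0.0357·15/12) = 218.8621 × 1.045636 = 228.8501
Value (long) = (F − K)·e^(−rT) = (228.8501 − 238.10) × 0.956356 = -8.8462
Short position value = −(long value) = £8.85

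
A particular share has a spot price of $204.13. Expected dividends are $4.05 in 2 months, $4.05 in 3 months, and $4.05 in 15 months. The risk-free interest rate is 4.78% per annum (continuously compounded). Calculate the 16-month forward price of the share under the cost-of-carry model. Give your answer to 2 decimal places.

PV(dividends) I = 4.05·e^(−0.0478·2/12) + 4.05·e^(−0.0478·3/12) + 4.05·e^(−0.0478·15/12)
I = 4.0179 + 4.0019 + 3.8151 = 11.8349
F = (S − I)·e^(rT) = (204.13 − 11.8349) · e^(0.0478·16/12)
= 192.2951 · e^0.063733 = 192.2951 × 1.065808 = $204.95

$204.95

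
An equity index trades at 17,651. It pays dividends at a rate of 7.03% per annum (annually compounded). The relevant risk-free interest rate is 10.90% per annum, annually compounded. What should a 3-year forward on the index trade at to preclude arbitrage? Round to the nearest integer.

F = S · (1+r)^T / (1+q)^T
= 17651 × 1.363938 / 1.226074 = 17651 × 1.112443
F = 19,636

19,636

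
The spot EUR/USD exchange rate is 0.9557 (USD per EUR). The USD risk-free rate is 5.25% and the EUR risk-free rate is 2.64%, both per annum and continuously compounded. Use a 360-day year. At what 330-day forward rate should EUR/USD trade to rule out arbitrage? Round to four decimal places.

F = S·e^((r_USD − r_EUR)T) = 0.9557 · e^((0.0525 − 0.0264) × 330/360)
= 0.9557 · e^0.023925 = 0.9557 × 1.024213
F = 0.9788 USD per EUR

0.9788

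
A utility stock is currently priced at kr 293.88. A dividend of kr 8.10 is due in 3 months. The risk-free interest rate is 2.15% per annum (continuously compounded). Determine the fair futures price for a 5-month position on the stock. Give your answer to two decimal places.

kr 288.40

PV(dividends) I = 8.10·e^(−0.0215·3/12)
I = 8.0566
F = (S − I)·e^(rT) = (293.88 − 8.0566) · e^(0.0215·5/12)
= 285.8234 · e^0.008958 = 285.8234 × 1.008998 = kr 288.40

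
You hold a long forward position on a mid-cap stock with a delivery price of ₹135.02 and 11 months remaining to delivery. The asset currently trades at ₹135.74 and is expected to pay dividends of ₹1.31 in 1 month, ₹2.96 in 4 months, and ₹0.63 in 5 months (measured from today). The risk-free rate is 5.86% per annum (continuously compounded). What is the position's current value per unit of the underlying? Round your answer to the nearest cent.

PV(remaining dividends) I = 1.31·e^(−0.0586·1/12) + 2.96·e^(−0.0586·4/12) + 0.63·e^(−0.0586·5/12) = 4.8212
Current forward F = (S − I)·e^(rT) = (135.74 − 4.8212)·e^(0.0586·11/12) = 130.9188 × 1.055186 = 138.1437
Value (long) = (F − K)·e^(−rT) = (138.1437 − 135.02) × 0.947701 = 2.9603
Value = ₹2.96

₹2.96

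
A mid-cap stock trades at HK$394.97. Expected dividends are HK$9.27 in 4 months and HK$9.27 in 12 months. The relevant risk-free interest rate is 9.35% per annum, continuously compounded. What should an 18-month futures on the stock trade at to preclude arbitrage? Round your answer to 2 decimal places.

PV(dividends) I = 9.27·e^(−0.0935·4/12) + 9.27·e^(−0.0935·12/12)
I = 8.9855 + 8.4425 = 17.4280
F = (S − I)·e^(rT) = (394.97 − 17.4280) · e^(0.0935·18/12)
= 377.5420 · e^0.140250 = 377.5420 × 1.150561 = HK$434.39

HK$434.39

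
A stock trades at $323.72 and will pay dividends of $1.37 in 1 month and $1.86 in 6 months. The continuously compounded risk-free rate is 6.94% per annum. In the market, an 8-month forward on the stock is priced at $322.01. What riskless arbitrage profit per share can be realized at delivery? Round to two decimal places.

PV(dividends) I = 1.37·e^(−0.0694·1/12) + 1.86·e^(−0.0694·6/12) = 3.1587
Fair forward F* = (S − I)·e^(rT) = (323.72 − 3.1587)·e^0.046267 = 320.5613 × 1.047354 = 335.7412
Market $322.01 < fair 335.7412: forward underpriced → reverse cash-and-carry (short the stock, invest proceeds at r, pay the dividends, go long the forward).
Profit at T = |F_mkt − F*| = |322.01 − 335.7412| = $13.73 per share

$13.73 per share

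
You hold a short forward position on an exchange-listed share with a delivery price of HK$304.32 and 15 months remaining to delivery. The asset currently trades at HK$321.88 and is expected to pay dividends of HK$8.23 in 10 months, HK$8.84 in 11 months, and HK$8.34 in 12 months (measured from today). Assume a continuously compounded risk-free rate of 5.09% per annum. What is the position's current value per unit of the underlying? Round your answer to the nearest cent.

PV(remaining dividends) I = 8.23·e^(−0.0509·10/12) + 8.84·e^(−0.0509·11/12) + 8.34·e^(−0.0509·12/12) = 24.2513
Current forward F = (S − I)·e^(rT) = (321.88 − 24.2513)·e^(0.0509·15/12) = 297.6287 × 1.065693 = 317.1808
Value (long) = (F − K)·e^(−rT) = (317.1808 − 304.32) × 0.938357 = 12.0680
Short position value = −(long value) = -HK$12.07

-HK$12.07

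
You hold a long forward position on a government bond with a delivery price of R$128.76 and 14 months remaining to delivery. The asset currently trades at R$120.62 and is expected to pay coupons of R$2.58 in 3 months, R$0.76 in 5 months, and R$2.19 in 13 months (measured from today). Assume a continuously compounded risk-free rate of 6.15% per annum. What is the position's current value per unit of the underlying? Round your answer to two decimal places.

-R$4.56

PV(remaining coupons) I = 2.58·e^(−0.0615·3/12) + 0.76·e^(−0.0615·5/12) + 2.19·e^(−0.0615·13/12) = 5.3303
Current forward F = (S − I)·e^(rT) = (120.62 − 5.3303)·e^(0.0615·14/12) = 115.2897 × 1.074387 = 123.8658
Value (long) = (F − K)·e^(−rT) = (123.8658 − 128.76) × 0.930764 = -4.5553
Value = -R$4.56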